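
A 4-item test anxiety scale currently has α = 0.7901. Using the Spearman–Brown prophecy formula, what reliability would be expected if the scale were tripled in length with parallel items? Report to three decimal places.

Length factor m = 3
α' = m·α / (1 + (m−1)·α)
   = 3 × 0.7901 / (1 + (3 − 1) × 0.7901)
   = 2.3703 / 2.5802 = 0.919

predicted reliability = 0.919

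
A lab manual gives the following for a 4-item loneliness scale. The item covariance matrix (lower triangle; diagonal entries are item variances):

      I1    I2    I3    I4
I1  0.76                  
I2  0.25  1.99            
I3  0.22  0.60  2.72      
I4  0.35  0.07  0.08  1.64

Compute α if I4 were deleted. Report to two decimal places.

α = 0.42

Remaining items: I1, I2, I3 (k = 3).
sum of item variances = 0.76 + 1.99 + 2.72 = 5.47
σ²_total = 5.47 + 2 × 1.07 = 7.61
α (item deleted) = (3/2)·(1 − 5.47/7.61) = 0.42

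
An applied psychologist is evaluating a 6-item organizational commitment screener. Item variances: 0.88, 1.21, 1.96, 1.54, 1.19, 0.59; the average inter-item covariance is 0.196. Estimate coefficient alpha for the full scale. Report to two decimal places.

coefficient alpha = 0.53

Σσᵢ² = 0.88 + 1.21 + 1.96 + 1.54 + 1.19 + 0.59 = 7.37
Sum of the 15 distinct covariances = 15 × 0.196 = 2.940
σ²_T = Σσᵢ² + 2·Σcov = 7.37 + 2 × 2.940 = 13.250
α = (6/5)·(1 − 7.37/13.250) = 0.53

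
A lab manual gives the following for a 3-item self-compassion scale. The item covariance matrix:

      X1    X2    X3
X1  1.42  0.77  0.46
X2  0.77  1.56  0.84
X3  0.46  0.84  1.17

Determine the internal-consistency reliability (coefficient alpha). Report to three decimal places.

coefficient alpha = 0.749

ΣVar(i) = 1.42 + 1.56 + 1.17 = 4.15
Sum of off-diagonal covariances = 2.07
σ²_T = 4.15 + 2 × 2.07 = 8.29
α = (k/(k−1))·(1 − ΣVar(i)/σ²_T) = (3/2)·(1 − 4.15/8.29) = 0.749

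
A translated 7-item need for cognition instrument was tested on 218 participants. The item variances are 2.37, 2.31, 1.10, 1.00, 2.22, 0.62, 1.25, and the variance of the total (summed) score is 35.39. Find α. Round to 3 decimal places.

Σσᵢ² = 2.37 + 2.31 + 1.10 + 1.00 + 2.22 + 0.62 + 1.25 = 10.87
α = (k/(k−1))·(1 − Σσᵢ²/σ²_T) = (7/6)·(1 − 10.87/35.39) = 0.808

α = 0.808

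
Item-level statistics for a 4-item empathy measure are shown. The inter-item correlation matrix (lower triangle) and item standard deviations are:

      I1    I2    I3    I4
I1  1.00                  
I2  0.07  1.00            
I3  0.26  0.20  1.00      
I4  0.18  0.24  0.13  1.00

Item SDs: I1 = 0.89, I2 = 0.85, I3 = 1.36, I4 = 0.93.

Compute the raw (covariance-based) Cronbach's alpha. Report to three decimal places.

α = 0.457

Σσ²ᵢ = 0.89² + 0.85² + 1.36² + 0.93² = 4.2291
Covariances σ_ij = r_ij · s_i · s_j:
  σ(I1,I2) = 0.07 × 0.89 × 0.85 = 0.0530
  σ(I1,I3) = 0.26 × 0.89 × 1.36 = 0.3147
  σ(I1,I4) = 0.18 × 0.89 × 0.93 = 0.1490
  σ(I2,I3) = 0.20 × 0.85 × 1.36 = 0.2312
  σ(I2,I4) = 0.24 × 0.85 × 0.93 = 0.1897
  σ(I3,I4) = 0.13 × 1.36 × 0.93 = 0.1644
σ²_T = Σσ²ᵢ + 2·Σσ_ij = 4.2291 + 2 × 1.1020 = 6.4331
α = (4/3)·(1 − 4.2291/6.4331) = 0.457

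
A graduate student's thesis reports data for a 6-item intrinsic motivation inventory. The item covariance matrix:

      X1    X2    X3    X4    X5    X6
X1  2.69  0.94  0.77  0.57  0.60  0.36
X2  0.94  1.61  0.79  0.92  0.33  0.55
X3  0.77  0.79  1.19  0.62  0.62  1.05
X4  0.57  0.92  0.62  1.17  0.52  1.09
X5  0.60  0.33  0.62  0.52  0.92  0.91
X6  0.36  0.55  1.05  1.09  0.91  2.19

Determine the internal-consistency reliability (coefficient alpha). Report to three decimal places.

α = 0.822

Σσᵢ² = 2.69 + 1.61 + 1.19 + 1.17 + 0.92 + 2.19 = 9.77
Sum of off-diagonal covariances = 10.64
σ²_T = 9.77 + 2 × 10.64 = 31.05
α = (k/(k−1))·(1 − Σσᵢ²/σ²_T) = (6/5)·(1 − 9.77/31.05) = 0.822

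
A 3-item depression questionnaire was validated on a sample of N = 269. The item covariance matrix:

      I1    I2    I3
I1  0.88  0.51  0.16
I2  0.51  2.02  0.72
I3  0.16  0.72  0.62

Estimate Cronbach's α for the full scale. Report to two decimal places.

Cronbach's α = 0.66

Σσ²ᵢ = 0.88 + 2.02 + 0.62 = 3.52
Sum of off-diagonal covariances = 1.39
σ²_total = 3.52 + 2 × 1.39 = 6.30
α = (k/(k−1))·(1 − Σσ²ᵢ/σ²_total) = (3/2)·(1 − 3.52/6.30) = 0.66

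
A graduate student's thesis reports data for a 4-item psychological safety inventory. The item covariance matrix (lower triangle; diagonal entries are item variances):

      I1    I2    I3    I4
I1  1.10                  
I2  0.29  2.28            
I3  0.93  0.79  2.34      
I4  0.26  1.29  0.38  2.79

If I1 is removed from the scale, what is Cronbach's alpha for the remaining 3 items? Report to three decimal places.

Cronbach's alpha = 0.599

Remaining items: I2, I3, I4 (k = 3).
Σσᵢ² = 2.28 + 2.34 + 2.79 = 7.41
σ²_T = 7.41 + 2 × 2.46 = 12.33
α (item deleted) = (3/2)·(1 − 7.41/12.33) = 0.599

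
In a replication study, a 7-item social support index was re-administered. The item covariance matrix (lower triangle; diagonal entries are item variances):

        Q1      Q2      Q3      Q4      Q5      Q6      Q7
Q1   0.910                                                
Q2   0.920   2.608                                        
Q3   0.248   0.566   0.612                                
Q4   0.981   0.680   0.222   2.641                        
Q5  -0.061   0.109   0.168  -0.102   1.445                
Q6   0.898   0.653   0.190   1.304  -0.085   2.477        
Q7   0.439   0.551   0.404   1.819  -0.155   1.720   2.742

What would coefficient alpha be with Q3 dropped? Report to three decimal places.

α = 0.722

Remaining items: Q1, Q2, Q4, Q5, Q6, Q7 (k = 6).
Σσᵢ² = 0.910 + 2.608 + 2.641 + 1.445 + 2.477 + 2.742 = 12.823
total variance = 12.823 + 2 × 9.671 = 32.165
α (item deleted) = (6/5)·(1 − 12.823/32.165) = 0.722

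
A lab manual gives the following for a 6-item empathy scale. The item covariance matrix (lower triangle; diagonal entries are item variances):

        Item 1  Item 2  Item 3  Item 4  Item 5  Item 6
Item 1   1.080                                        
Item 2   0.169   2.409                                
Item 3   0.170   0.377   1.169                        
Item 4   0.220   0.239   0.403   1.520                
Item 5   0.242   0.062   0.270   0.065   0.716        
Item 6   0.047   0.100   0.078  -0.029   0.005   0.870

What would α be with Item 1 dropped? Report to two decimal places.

α = 0.40

Remaining items: Item 2, Item 3, Item 4, Item 5, Item 6 (k = 5).
Σσ²ᵢ = 2.409 + 1.169 + 1.520 + 0.716 + 0.870 = 6.684
σ²_T = 6.684 + 2 × 1.570 = 9.824
α (item deleted) = (5/4)·(1 − 6.684/9.824) = 0.40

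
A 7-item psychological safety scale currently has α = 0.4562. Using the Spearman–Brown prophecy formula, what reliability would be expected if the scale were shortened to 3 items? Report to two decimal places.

predicted reliability = 0.26

Length factor m = 3/7 = 0.4286
α' = m·α / (1 − (1−m)·α)
   = 3/7 × 0.4562 / (1 − (1 − 3/7) × 0.4562)
   = 0.1955 / 0.7393 = 0.26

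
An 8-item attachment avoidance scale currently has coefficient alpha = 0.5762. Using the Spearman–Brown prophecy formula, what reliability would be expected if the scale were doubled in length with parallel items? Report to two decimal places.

predicted reliability = 0.73

Length factor m = 2
α' = m·α / (1 + (m−1)·α)
   = 2 × 0.5762 / (1 + (2 − 1) × 0.5762)
   = 1.1524 / 1.5762 = 0.73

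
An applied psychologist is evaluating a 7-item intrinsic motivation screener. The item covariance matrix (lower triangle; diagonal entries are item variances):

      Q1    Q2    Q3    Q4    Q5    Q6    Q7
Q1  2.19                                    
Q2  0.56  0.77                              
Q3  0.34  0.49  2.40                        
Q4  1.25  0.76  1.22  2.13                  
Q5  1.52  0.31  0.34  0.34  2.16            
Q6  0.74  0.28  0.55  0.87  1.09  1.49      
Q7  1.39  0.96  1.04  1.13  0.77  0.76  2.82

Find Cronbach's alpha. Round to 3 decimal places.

Cronbach's alpha = 0.823

Σσᵢ² = 2.19 + 0.77 + 2.40 + 2.13 + 2.16 + 1.49 + 2.82 = 13.96
Sum of off-diagonal covariances = 16.71
σ²_T = 13.96 + 2 × 16.71 = 47.38
α = (k/(k−1))·(1 − Σσᵢ²/σ²_T) = (7/6)·(1 − 13.96/47.38) = 0.823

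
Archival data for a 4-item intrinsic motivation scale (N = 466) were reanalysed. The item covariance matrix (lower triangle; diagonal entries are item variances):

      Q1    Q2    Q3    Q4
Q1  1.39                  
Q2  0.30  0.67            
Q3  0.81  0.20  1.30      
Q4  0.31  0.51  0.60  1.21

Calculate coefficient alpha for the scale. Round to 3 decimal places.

ΣVar(i) = 1.39 + 0.67 + 1.30 + 1.21 = 4.57
Sum of the distinct covariances = 2.73
σ²_total = 4.57 + 2 × 2.73 = 10.03
α = (k/(k−1))·(1 − ΣVar(i)/σ²_total) = (4/3)·(1 − 4.57/10.03) = 0.726

coefficient alpha = 0.726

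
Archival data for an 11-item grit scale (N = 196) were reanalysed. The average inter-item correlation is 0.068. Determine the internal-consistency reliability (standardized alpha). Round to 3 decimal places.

Standardized α = k·r̄ / (1 + (k−1)·r̄) = 11 × 0.068 / (1 + 10 × 0.068)
  = 0.7480 / 1.6800 = 0.445

α = 0.445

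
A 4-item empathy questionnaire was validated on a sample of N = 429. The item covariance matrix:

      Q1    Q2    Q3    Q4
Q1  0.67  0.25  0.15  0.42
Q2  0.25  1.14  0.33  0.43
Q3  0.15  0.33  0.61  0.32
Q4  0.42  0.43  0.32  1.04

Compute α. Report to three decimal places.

α = 0.698

ΣVar(i) = 0.67 + 1.14 + 0.61 + 1.04 = 3.46
Sum of the distinct covariances = 1.90
σ²_total = 3.46 + 2 × 1.90 = 7.26
α = (k/(k−1))·(1 − ΣVar(i)/σ²_total) = (4/3)·(1 − 3.46/7.26) = 0.698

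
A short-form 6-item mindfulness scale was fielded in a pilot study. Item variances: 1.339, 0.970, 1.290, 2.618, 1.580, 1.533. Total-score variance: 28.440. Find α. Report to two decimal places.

sum of item variances = 1.339 + 0.970 + 1.290 + 2.618 + 1.580 + 1.533 = 9.330
α = (k/(k−1))·(1 − sum of item variances/σ²_total) = (6/5)·(1 − 9.330/28.440) = 0.81

α = 0.81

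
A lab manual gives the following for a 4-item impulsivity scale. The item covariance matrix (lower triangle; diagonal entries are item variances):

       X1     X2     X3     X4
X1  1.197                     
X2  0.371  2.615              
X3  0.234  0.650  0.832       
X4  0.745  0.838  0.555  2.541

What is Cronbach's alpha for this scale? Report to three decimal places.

sum of item variances = 1.197 + 2.615 + 0.832 + 2.541 = 7.185
Sum of off-diagonal covariances = 3.393
σ²_T = 7.185 + 2 × 3.393 = 13.971
α = (k/(k−1))·(1 − sum of item variances/σ²_T) = (4/3)·(1 − 7.185/13.971) = 0.648

Cronbach's alpha = 0.648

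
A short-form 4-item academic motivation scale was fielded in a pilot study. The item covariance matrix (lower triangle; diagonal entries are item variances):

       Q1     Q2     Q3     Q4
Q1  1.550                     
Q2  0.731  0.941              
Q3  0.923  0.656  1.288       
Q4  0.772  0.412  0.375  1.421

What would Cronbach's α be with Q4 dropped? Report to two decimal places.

Remaining items: Q1, Q2, Q3 (k = 3).
sum of item variances = 1.550 + 0.941 + 1.288 = 3.779
σ²_total = 3.779 + 2 × 2.310 = 8.399
α (item deleted) = (3/2)·(1 − 3.779/8.399) = 0.83

α = 0.83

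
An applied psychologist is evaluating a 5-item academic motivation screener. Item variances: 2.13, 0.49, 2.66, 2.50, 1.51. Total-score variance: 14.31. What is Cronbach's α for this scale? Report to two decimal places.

Cronbach's α = 0.44

Σσᵢ² = 2.13 + 0.49 + 2.66 + 2.50 + 1.51 = 9.29
α = (k/(k−1))·(1 − Σσᵢ²/σ²_T) = (5/4)·(1 − 9.29/14.31) = 0.44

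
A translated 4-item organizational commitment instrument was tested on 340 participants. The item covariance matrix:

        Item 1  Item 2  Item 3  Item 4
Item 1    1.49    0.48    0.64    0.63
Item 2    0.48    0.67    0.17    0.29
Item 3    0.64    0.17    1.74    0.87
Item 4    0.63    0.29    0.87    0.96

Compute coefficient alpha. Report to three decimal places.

ΣVar(i) = 1.49 + 0.67 + 1.74 + 0.96 = 4.86
Σ_{i<j} σ_ij = 3.08
total variance = 4.86 + 2 × 3.08 = 11.02
α = (k/(k−1))·(1 − ΣVar(i)/total variance) = (4/3)·(1 − 4.86/11.02) = 0.745

α = 0.745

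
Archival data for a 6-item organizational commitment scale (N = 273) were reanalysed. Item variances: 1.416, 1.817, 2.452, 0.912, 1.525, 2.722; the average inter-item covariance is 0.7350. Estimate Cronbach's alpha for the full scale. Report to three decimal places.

Σσ²ᵢ = 1.416 + 1.817 + 2.452 + 0.912 + 1.525 + 2.722 = 10.844
Sum of the 15 distinct covariances = 15 × 0.7350 = 11.0250
Var(T) = Σσ²ᵢ + 2·Σcov = 10.844 + 2 × 11.0250 = 32.8940
α = (6/5)·(1 − 10.844/32.8940) = 0.804

α = 0.804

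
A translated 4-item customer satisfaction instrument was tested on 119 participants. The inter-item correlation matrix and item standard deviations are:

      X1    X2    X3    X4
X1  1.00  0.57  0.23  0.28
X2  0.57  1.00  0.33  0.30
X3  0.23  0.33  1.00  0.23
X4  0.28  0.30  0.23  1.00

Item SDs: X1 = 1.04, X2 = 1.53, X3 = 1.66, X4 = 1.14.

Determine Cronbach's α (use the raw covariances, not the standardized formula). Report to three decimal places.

Σσ²ᵢ = 1.04² + 1.53² + 1.66² + 1.14² = 7.4777
Covariances σ_ij = r_ij · s_i · s_j:
  σ(X1,X2) = 0.57 × 1.04 × 1.53 = 0.9070
  σ(X1,X3) = 0.23 × 1.04 × 1.66 = 0.3971
  σ(X1,X4) = 0.28 × 1.04 × 1.14 = 0.3320
  σ(X2,X3) = 0.33 × 1.53 × 1.66 = 0.8381
  σ(X2,X4) = 0.30 × 1.53 × 1.14 = 0.5233
  σ(X3,X4) = 0.23 × 1.66 × 1.14 = 0.4353
σ²_T = Σσ²ᵢ + 2·Σσ_ij = 7.4777 + 2 × 3.4328 = 14.3433
α = (4/3)·(1 − 7.4777/14.3433) = 0.638

α = 0.638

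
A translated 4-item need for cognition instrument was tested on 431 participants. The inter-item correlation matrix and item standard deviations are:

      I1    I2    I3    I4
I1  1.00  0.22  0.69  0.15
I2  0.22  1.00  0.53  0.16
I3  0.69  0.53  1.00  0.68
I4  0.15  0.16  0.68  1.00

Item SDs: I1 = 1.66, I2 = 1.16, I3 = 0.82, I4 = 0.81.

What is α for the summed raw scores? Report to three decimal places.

Σσ²ᵢ = 1.66² + 1.16² + 0.82² + 0.81² = 5.4297
Covariances σ_ij = r_ij · s_i · s_j:
  σ(I1,I2) = 0.22 × 1.66 × 1.16 = 0.4236
  σ(I1,I3) = 0.69 × 1.66 × 0.82 = 0.9392
  σ(I1,I4) = 0.15 × 1.66 × 0.81 = 0.2017
  σ(I2,I3) = 0.53 × 1.16 × 0.82 = 0.5041
  σ(I2,I4) = 0.16 × 1.16 × 0.81 = 0.1503
  σ(I3,I4) = 0.68 × 0.82 × 0.81 = 0.4517
σ²_T = Σσ²ᵢ + 2·Σσ_ij = 5.4297 + 2 × 2.6706 = 10.7709
α = (4/3)·(1 − 5.4297/10.7709) = 0.661

α = 0.661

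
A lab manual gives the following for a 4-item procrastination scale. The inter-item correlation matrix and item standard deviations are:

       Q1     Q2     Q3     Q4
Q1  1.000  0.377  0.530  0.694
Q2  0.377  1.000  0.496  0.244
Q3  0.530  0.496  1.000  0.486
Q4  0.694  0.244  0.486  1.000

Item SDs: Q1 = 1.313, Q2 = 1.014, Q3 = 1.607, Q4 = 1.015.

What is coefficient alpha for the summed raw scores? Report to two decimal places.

α = 0.77

Σσ²ᵢ = 1.313² + 1.014² + 1.607² + 1.015² = 6.3648
Covariances σ_ij = r_ij · s_i · s_j:
  σ(Q1,Q2) = 0.377 × 1.313 × 1.014 = 0.5019
  σ(Q1,Q3) = 0.530 × 1.313 × 1.607 = 1.1183
  σ(Q1,Q4) = 0.694 × 1.313 × 1.015 = 0.9249
  σ(Q2,Q3) = 0.496 × 1.014 × 1.607 = 0.8082
  σ(Q2,Q4) = 0.244 × 1.014 × 1.015 = 0.2511
  σ(Q3,Q4) = 0.486 × 1.607 × 1.015 = 0.7927
σ²_T = Σσ²ᵢ + 2·Σσ_ij = 6.3648 + 2 × 4.3971 = 15.1590
α = (4/3)·(1 − 6.3648/15.1590) = 0.77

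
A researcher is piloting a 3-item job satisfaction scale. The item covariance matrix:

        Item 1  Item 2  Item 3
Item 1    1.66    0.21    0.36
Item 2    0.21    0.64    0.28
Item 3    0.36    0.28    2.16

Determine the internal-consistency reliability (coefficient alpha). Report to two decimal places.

sum of item variances = 1.66 + 0.64 + 2.16 = 4.46
Sum of the distinct covariances = 0.85
Var(T) = 4.46 + 2 × 0.85 = 6.16
α = (k/(k−1))·(1 − sum of item variances/Var(T)) = (3/2)·(1 − 4.46/6.16) = 0.41

coefficient alpha = 0.41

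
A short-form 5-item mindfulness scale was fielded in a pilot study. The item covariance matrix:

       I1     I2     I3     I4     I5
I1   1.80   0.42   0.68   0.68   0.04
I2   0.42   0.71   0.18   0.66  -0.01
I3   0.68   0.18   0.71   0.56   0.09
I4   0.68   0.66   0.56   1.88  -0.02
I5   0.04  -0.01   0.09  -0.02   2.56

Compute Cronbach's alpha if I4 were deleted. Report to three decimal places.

α = 0.435

Remaining items: I1, I2, I3, I5 (k = 4).
sum of item variances = 1.80 + 0.71 + 0.71 + 2.56 = 5.78
σ²_total = 5.78 + 2 × 1.40 = 8.58
α (item deleted) = (4/3)·(1 − 5.78/8.58) = 0.435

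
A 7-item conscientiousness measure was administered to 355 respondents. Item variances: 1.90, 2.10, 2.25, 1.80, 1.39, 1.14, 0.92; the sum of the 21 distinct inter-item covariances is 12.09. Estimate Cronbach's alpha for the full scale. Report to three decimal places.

α = 0.791

Σσᵢ² = 1.90 + 2.10 + 2.25 + 1.80 + 1.39 + 1.14 + 0.92 = 11.50
Sum of distinct covariances = 12.09
σ²_total = Σσᵢ² + 2·Σcov = 11.50 + 2 × 12.09 = 35.68
α = (7/6)·(1 − 11.50/35.68) = 0.791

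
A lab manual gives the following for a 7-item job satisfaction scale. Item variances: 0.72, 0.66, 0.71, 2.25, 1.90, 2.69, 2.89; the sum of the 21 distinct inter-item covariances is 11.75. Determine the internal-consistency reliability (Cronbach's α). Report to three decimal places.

Σσᵢ² = 0.72 + 0.66 + 0.71 + 2.25 + 1.90 + 2.69 + 2.89 = 11.82
Sum of distinct covariances = 11.75
σ²_T = Σσᵢ² + 2·Σcov = 11.82 + 2 × 11.75 = 35.32
α = (7/6)·(1 − 11.82/35.32) = 0.776

α = 0.776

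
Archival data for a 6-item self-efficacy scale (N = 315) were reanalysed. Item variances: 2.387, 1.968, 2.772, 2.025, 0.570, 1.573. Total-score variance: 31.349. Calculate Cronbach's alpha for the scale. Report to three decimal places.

Cronbach's alpha = 0.768

Σσᵢ² = 2.387 + 1.968 + 2.772 + 2.025 + 0.570 + 1.573 = 11.295
α = (k/(k−1))·(1 − Σσᵢ²/σ²_T) = (6/5)·(1 − 11.295/31.349) = 0.768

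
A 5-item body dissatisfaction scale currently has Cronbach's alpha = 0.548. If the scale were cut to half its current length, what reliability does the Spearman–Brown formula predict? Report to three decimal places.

Length factor m = 1/2
α' = m·α / (1 − (1−m)·α)
   = 1/2 × 0.548 / (1 − (1 − 1/2) × 0.548)
   = 0.2740 / 0.7260 = 0.377

predicted reliability = 0.377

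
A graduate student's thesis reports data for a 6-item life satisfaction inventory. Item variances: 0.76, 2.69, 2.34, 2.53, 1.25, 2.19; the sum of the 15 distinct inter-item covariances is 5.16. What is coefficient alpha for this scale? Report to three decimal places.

α = 0.561

Σσᵢ² = 0.76 + 2.69 + 2.34 + 2.53 + 1.25 + 2.19 = 11.76
Sum of distinct covariances = 5.16
σ²_total = Σσᵢ² + 2·Σcov = 11.76 + 2 × 5.16 = 22.08
α = (6/5)·(1 − 11.76/22.08) = 0.561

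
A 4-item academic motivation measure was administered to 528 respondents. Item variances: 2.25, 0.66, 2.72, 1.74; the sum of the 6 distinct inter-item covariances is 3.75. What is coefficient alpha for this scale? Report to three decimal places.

α = 0.672

ΣVar(i) = 2.25 + 0.66 + 2.72 + 1.74 = 7.37
Sum of distinct covariances = 3.75
Var(T) = ΣVar(i) + 2·Σcov = 7.37 + 2 × 3.75 = 14.87
α = (4/3)·(1 − 7.37/14.87) = 0.672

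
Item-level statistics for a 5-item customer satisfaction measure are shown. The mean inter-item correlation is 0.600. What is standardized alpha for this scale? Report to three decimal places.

α = 0.882

Standardized α = k·r̄ / (1 + (k−1)·r̄) = 5 × 0.600 / (1 + 4 × 0.600)
  = 3.0000 / 3.4000 = 0.882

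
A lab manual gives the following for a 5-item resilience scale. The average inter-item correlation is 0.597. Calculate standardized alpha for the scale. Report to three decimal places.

Standardized α = k·r̄ / (1 + (k−1)·r̄) = 5 × 0.597 / (1 + 4 × 0.597)
  = 2.9850 / 3.3880 = 0.881

α = 0.881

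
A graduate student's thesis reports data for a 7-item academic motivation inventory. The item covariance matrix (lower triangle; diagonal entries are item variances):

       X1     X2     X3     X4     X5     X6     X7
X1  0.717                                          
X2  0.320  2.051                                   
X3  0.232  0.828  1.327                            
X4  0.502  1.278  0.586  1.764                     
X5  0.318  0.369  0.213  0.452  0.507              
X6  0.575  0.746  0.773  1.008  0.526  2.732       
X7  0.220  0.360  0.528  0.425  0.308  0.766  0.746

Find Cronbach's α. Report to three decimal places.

Cronbach's α = 0.813

Σσ²ᵢ = 0.717 + 2.051 + 1.327 + 1.764 + 0.507 + 2.732 + 0.746 = 9.844
Sum of the distinct covariances = 11.333
σ²_T = 9.844 + 2 × 11.333 = 32.510
α = (k/(k−1))·(1 − Σσ²ᵢ/σ²_T) = (7/6)·(1 − 9.844/32.510) = 0.813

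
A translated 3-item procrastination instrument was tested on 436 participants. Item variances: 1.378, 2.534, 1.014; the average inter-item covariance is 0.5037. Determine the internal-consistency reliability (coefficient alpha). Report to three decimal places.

coefficient alpha = 0.570

Σσ²ᵢ = 1.378 + 2.534 + 1.014 = 4.926
Sum of the 3 distinct covariances = 3 × 0.5037 = 1.5111
σ²_T = Σσ²ᵢ + 2·Σcov = 4.926 + 2 × 1.5111 = 7.9482
α = (3/2)·(1 − 4.926/7.9482) = 0.570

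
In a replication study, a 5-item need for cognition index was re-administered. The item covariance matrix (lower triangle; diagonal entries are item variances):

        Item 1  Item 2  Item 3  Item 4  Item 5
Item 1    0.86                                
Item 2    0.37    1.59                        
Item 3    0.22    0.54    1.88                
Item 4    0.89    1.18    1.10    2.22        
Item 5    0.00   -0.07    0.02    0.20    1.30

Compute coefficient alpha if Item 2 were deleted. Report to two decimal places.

α = 0.58

Remaining items: Item 1, Item 3, Item 4, Item 5 (k = 4).
ΣVar(i) = 0.86 + 1.88 + 2.22 + 1.30 = 6.26
total variance = 6.26 + 2 × 2.43 = 11.12
α (item deleted) = (4/3)·(1 − 6.26/11.12) = 0.58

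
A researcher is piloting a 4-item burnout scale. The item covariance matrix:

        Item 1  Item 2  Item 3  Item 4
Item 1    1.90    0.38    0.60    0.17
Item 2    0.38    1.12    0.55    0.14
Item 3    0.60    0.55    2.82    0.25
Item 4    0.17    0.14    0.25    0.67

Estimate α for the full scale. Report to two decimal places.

Σσᵢ² = 1.90 + 1.12 + 2.82 + 0.67 = 6.51
Sum of off-diagonal covariances = 2.09
σ²_total = 6.51 + 2 × 2.09 = 10.69
α = (k/(k−1))·(1 − Σσᵢ²/σ²_total) = (4/3)·(1 − 6.51/10.69) = 0.52

α = 0.52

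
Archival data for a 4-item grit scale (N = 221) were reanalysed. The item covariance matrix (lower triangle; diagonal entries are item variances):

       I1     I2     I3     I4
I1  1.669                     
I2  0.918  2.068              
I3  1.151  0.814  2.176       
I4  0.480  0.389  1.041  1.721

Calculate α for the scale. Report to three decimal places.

α = 0.742

Σσᵢ² = 1.669 + 2.068 + 2.176 + 1.721 = 7.634
Sum of the distinct covariances = 4.793
σ²_total = 7.634 + 2 × 4.793 = 17.220
α = (k/(k−1))·(1 − Σσᵢ²/σ²_total) = (4/3)·(1 − 7.634/17.220) = 0.742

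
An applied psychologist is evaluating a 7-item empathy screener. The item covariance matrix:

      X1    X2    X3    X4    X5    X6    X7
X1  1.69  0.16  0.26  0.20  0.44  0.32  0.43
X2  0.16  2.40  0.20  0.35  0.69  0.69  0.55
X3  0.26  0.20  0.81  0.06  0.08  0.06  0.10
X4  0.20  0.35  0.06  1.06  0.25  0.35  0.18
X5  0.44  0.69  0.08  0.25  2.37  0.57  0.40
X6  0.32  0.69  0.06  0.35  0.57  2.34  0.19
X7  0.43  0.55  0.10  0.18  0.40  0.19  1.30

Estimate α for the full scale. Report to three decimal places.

α = 0.609

Σσ²ᵢ = 1.69 + 2.40 + 0.81 + 1.06 + 2.37 + 2.34 + 1.30 = 11.97
Σ_{i<j} σ_ij = 6.53
σ²_total = 11.97 + 2 × 6.53 = 25.03
α = (k/(k−1))·(1 − Σσ²ᵢ/σ²_total) = (7/6)·(1 − 11.97/25.03) = 0.609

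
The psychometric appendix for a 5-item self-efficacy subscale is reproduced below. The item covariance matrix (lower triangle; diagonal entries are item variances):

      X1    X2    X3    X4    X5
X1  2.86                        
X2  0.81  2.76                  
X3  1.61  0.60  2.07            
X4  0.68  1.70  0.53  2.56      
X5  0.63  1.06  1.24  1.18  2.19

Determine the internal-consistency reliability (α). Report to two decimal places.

α = 0.77

Σσ²ᵢ = 2.86 + 2.76 + 2.07 + 2.56 + 2.19 = 12.44
Sum of off-diagonal covariances = 10.04
Var(T) = 12.44 + 2 × 10.04 = 32.52
α = (k/(k−1))·(1 − Σσ²ᵢ/Var(T)) = (5/4)·(1 − 12.44/32.52) = 0.77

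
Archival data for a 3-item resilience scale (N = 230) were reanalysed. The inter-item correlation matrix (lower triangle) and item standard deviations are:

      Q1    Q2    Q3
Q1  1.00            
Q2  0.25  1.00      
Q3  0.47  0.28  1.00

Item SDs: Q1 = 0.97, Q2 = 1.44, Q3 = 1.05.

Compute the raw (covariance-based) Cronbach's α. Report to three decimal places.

α = 0.567

Σσ²ᵢ = 0.97² + 1.44² + 1.05² = 4.1170
Covariances σ_ij = r_ij · s_i · s_j:
  σ(Q1,Q2) = 0.25 × 0.97 × 1.44 = 0.3492
  σ(Q1,Q3) = 0.47 × 0.97 × 1.05 = 0.4787
  σ(Q2,Q3) = 0.28 × 1.44 × 1.05 = 0.4234
σ²_T = Σσ²ᵢ + 2·Σσ_ij = 4.1170 + 2 × 1.2513 = 6.6196
α = (3/2)·(1 − 4.1170/6.6196) = 0.567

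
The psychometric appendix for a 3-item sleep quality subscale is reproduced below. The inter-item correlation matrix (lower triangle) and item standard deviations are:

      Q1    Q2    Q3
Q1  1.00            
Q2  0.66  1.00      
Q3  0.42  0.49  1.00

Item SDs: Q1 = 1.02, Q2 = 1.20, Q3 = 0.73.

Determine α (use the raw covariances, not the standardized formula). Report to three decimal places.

α = 0.761

Σσ²ᵢ = 1.02² + 1.20² + 0.73² = 3.0133
Covariances σ_ij = r_ij · s_i · s_j:
  σ(Q1,Q2) = 0.66 × 1.02 × 1.20 = 0.8078
  σ(Q1,Q3) = 0.42 × 1.02 × 0.73 = 0.3127
  σ(Q2,Q3) = 0.49 × 1.20 × 0.73 = 0.4292
σ²_T = Σσ²ᵢ + 2·Σσ_ij = 3.0133 + 2 × 1.5497 = 6.1127
α = (3/2)·(1 − 3.0133/6.1127) = 0.761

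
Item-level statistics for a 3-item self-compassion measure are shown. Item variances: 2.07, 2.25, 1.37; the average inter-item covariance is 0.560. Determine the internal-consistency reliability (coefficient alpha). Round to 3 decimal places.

α = 0.557

ΣVar(i) = 2.07 + 2.25 + 1.37 = 5.69
Sum of the 3 distinct covariances = 3 × 0.560 = 1.680
total variance = ΣVar(i) + 2·Σcov = 5.69 + 2 × 1.680 = 9.050
α = (3/2)·(1 − 5.69/9.050) = 0.557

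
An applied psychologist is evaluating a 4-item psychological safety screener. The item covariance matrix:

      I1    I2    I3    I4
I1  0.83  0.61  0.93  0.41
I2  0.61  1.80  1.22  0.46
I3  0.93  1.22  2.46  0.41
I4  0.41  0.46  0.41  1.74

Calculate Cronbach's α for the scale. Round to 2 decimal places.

α = 0.72

Σσᵢ² = 0.83 + 1.80 + 2.46 + 1.74 = 6.83
Sum of off-diagonal covariances = 4.04
σ²_total = 6.83 + 2 × 4.04 = 14.91
α = (k/(k−1))·(1 − Σσᵢ²/σ²_total) = (4/3)·(1 − 6.83/14.91) = 0.72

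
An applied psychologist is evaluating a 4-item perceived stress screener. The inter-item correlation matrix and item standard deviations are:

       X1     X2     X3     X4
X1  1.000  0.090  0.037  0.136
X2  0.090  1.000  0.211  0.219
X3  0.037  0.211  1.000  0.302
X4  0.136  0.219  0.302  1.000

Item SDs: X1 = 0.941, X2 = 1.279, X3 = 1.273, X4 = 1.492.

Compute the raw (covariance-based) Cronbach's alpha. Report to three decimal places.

Σσ²ᵢ = 0.941² + 1.279² + 1.273² + 1.492² = 6.3679
Covariances σ_ij = r_ij · s_i · s_j:
  σ(X1,X2) = 0.090 × 0.941 × 1.279 = 0.1083
  σ(X1,X3) = 0.037 × 0.941 × 1.273 = 0.0443
  σ(X1,X4) = 0.136 × 0.941 × 1.492 = 0.1909
  σ(X2,X3) = 0.211 × 1.279 × 1.273 = 0.3435
  σ(X2,X4) = 0.219 × 1.279 × 1.492 = 0.4179
  σ(X3,X4) = 0.302 × 1.273 × 1.492 = 0.5736
σ²_T = Σσ²ᵢ + 2·Σσ_ij = 6.3679 + 2 × 1.6785 = 9.7249
α = (4/3)·(1 − 6.3679/9.7249) = 0.460

α = 0.460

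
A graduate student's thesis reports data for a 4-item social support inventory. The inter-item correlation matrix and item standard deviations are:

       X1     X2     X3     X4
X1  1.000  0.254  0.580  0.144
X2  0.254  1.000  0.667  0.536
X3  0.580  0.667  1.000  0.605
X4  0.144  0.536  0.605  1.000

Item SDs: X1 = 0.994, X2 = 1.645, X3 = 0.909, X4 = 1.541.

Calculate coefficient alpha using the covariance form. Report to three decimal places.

coefficient alpha = 0.745

Σσ²ᵢ = 0.994² + 1.645² + 0.909² + 1.541² = 6.8950
Covariances σ_ij = r_ij · s_i · s_j:
  σ(X1,X2) = 0.254 × 0.994 × 1.645 = 0.4153
  σ(X1,X3) = 0.580 × 0.994 × 0.909 = 0.5241
  σ(X1,X4) = 0.144 × 0.994 × 1.541 = 0.2206
  σ(X2,X3) = 0.667 × 1.645 × 0.909 = 0.9974
  σ(X2,X4) = 0.536 × 1.645 × 1.541 = 1.3587
  σ(X3,X4) = 0.605 × 0.909 × 1.541 = 0.8475
σ²_T = Σσ²ᵢ + 2·Σσ_ij = 6.8950 + 2 × 4.3636 = 15.6222
α = (4/3)·(1 − 6.8950/15.6222) = 0.745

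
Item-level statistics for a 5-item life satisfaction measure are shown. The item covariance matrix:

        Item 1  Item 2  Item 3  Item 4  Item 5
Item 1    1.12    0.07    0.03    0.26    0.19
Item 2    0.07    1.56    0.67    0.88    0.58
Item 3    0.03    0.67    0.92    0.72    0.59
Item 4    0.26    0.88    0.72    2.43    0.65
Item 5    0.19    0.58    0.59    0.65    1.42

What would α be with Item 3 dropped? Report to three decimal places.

Remaining items: Item 1, Item 2, Item 4, Item 5 (k = 4).
ΣVar(i) = 1.12 + 1.56 + 2.43 + 1.42 = 6.53
σ²_total = 6.53 + 2 × 2.63 = 11.79
α (item deleted) = (4/3)·(1 − 6.53/11.79) = 0.595

α = 0.595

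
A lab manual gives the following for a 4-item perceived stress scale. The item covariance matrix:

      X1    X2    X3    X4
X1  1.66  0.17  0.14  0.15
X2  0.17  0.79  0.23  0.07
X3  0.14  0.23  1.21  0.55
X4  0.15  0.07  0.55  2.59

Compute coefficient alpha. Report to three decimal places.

Σσᵢ² = 1.66 + 0.79 + 1.21 + 2.59 = 6.25
Sum of off-diagonal covariances = 1.31
total variance = 6.25 + 2 × 1.31 = 8.87
α = (k/(k−1))·(1 − Σσᵢ²/total variance) = (4/3)·(1 − 6.25/8.87) = 0.394

α = 0.394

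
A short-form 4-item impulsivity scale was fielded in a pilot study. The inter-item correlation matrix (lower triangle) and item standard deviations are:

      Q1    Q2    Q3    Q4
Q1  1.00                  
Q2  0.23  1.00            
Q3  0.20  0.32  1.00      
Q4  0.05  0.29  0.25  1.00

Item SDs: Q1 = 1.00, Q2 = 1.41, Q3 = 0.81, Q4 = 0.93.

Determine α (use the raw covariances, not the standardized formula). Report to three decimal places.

Σσ²ᵢ = 1.00² + 1.41² + 0.81² + 0.93² = 4.5091
Covariances σ_ij = r_ij · s_i · s_j:
  σ(Q1,Q2) = 0.23 × 1.00 × 1.41 = 0.3243
  σ(Q1,Q3) = 0.20 × 1.00 × 0.81 = 0.1620
  σ(Q1,Q4) = 0.05 × 1.00 × 0.93 = 0.0465
  σ(Q2,Q3) = 0.32 × 1.41 × 0.81 = 0.3655
  σ(Q2,Q4) = 0.29 × 1.41 × 0.93 = 0.3803
  σ(Q3,Q4) = 0.25 × 0.81 × 0.93 = 0.1883
σ²_T = Σσ²ᵢ + 2·Σσ_ij = 4.5091 + 2 × 1.4669 = 7.4429
α = (4/3)·(1 − 4.5091/7.4429) = 0.526

α = 0.526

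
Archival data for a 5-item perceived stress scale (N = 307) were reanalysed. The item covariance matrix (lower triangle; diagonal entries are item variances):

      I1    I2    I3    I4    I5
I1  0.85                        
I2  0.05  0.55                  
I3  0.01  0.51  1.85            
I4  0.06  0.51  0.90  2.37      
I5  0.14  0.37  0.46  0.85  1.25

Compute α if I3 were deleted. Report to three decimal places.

α = 0.588

Remaining items: I1, I2, I4, I5 (k = 4).
Σσ²ᵢ = 0.85 + 0.55 + 2.37 + 1.25 = 5.02
σ²_T = 5.02 + 2 × 1.98 = 8.98
α (item deleted) = (4/3)·(1 − 5.02/8.98) = 0.588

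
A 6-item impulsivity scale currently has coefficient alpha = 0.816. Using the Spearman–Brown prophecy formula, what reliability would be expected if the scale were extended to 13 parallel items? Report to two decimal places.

Length factor m = 13/6 = 2.1667
α' = m·α / (1 + (m−1)·α)
   = 13/6 × 0.816 / (1 + (13/6 − 1) × 0.816)
   = 1.7680 / 1.9520 = 0.91

predicted reliability = 0.91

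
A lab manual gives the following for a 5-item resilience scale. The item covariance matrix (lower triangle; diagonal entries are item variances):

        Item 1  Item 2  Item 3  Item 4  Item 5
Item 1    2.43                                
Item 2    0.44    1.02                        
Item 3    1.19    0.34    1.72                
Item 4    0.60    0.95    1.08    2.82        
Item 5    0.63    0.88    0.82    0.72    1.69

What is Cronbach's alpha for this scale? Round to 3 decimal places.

Σσᵢ² = 2.43 + 1.02 + 1.72 + 2.82 + 1.69 = 9.68
Σ_{i<j} σ_ij = 7.65
σ²_total = 9.68 + 2 × 7.65 = 24.98
α = (k/(k−1))·(1 − Σσᵢ²/σ²_total) = (5/4)·(1 − 9.68/24.98) = 0.766

α = 0.766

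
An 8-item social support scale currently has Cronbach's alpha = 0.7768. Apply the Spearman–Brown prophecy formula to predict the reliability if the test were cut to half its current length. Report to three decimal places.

Length factor m = 1/2
α' = m·α / (1 − (1−m)·α)
   = 1/2 × 0.7768 / (1 − (1 − 1/2) × 0.7768)
   = 0.3884 / 0.6116 = 0.635

predicted reliability = 0.635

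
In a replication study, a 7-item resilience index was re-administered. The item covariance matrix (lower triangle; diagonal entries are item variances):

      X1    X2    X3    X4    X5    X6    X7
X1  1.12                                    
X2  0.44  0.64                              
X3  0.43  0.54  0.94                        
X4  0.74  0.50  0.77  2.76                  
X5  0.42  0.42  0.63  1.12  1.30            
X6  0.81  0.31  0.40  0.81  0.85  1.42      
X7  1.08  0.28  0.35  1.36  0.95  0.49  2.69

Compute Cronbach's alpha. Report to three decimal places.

ΣVar(i) = 1.12 + 0.64 + 0.94 + 2.76 + 1.30 + 1.42 + 2.69 = 10.87
Sum of the distinct covariances = 13.70
Var(T) = 10.87 + 2 × 13.70 = 38.27
α = (k/(k−1))·(1 − ΣVar(i)/Var(T)) = (7/6)·(1 − 10.87/38.27) = 0.835

α = 0.835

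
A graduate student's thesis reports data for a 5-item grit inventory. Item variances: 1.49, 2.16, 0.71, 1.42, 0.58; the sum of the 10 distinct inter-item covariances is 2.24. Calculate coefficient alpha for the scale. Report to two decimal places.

coefficient alpha = 0.52

Σσᵢ² = 1.49 + 2.16 + 0.71 + 1.42 + 0.58 = 6.36
Sum of distinct covariances = 2.24
total variance = Σσᵢ² + 2·Σcov = 6.36 + 2 × 2.24 = 10.84
α = (5/4)·(1 − 6.36/10.84) = 0.52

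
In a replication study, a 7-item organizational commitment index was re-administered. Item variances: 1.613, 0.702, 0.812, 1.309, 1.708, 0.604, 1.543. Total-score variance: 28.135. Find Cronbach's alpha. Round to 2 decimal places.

ΣVar(i) = 1.613 + 0.702 + 0.812 + 1.309 + 1.708 + 0.604 + 1.543 = 8.291
α = (k/(k−1))·(1 − ΣVar(i)/σ²_T) = (7/6)·(1 − 8.291/28.135) = 0.82

Cronbach's alpha = 0.82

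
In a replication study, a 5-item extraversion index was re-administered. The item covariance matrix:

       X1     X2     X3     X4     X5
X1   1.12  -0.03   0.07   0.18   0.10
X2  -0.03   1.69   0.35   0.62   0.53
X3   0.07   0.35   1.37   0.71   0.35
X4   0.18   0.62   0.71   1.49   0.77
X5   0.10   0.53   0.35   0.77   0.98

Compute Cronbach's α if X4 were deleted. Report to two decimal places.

Remaining items: X1, X2, X3, X5 (k = 4).
Σσᵢ² = 1.12 + 1.69 + 1.37 + 0.98 = 5.16
σ²_total = 5.16 + 2 × 1.37 = 7.90
α (item deleted) = (4/3)·(1 − 5.16/7.90) = 0.46

α = 0.46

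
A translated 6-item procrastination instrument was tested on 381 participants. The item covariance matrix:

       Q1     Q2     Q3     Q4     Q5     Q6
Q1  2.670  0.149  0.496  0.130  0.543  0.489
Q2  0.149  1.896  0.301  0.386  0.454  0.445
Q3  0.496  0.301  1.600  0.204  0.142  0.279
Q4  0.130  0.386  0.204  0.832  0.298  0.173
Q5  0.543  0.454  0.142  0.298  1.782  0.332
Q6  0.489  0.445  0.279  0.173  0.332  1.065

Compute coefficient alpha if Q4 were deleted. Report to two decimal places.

coefficient alpha = 0.56

Remaining items: Q1, Q2, Q3, Q5, Q6 (k = 5).
ΣVar(i) = 2.670 + 1.896 + 1.600 + 1.782 + 1.065 = 9.013
total variance = 9.013 + 2 × 3.630 = 16.273
α (item deleted) = (5/4)·(1 − 9.013/16.273) = 0.56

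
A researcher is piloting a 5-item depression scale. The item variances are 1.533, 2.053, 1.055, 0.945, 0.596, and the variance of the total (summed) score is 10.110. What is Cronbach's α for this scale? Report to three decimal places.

sum of item variances = 1.533 + 2.053 + 1.055 + 0.945 + 0.596 = 6.182
α = (k/(k−1))·(1 − sum of item variances/σ²_T) = (5/4)·(1 − 6.182/10.110) = 0.486

α = 0.486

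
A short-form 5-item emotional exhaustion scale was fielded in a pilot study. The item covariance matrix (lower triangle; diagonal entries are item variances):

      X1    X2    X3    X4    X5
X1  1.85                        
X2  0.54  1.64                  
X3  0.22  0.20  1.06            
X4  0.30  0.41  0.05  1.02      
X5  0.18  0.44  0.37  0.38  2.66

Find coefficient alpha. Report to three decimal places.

Σσᵢ² = 1.85 + 1.64 + 1.06 + 1.02 + 2.66 = 8.23
Σ_{i<j} σ_ij = 3.09
total variance = 8.23 + 2 × 3.09 = 14.41
α = (k/(k−1))·(1 − Σσᵢ²/total variance) = (5/4)·(1 − 8.23/14.41) = 0.536

coefficient alpha = 0.536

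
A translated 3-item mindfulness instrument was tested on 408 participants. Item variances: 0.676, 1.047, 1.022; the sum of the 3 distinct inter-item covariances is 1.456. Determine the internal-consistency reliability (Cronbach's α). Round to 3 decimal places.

α = 0.772

ΣVar(i) = 0.676 + 1.047 + 1.022 = 2.745
Sum of distinct covariances = 1.456
Var(T) = ΣVar(i) + 2·Σcov = 2.745 + 2 × 1.456 = 5.657
α = (3/2)·(1 − 2.745/5.657) = 0.772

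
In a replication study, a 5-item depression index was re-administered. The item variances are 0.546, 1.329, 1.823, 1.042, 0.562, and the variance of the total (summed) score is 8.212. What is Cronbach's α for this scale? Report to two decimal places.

Cronbach's α = 0.44

Σσ²ᵢ = 0.546 + 1.329 + 1.823 + 1.042 + 0.562 = 5.302
α = (k/(k−1))·(1 − Σσ²ᵢ/Var(T)) = (5/4)·(1 − 5.302/8.212) = 0.44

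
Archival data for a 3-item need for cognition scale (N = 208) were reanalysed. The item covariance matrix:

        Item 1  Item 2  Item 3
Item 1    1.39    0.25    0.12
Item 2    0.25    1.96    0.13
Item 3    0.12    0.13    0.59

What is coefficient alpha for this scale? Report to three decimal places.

α = 0.304

Σσ²ᵢ = 1.39 + 1.96 + 0.59 = 3.94
Σ_{i<j} σ_ij = 0.50
σ²_T = 3.94 + 2 × 0.50 = 4.94
α = (k/(k−1))·(1 − Σσ²ᵢ/σ²_T) = (3/2)·(1 − 3.94/4.94) = 0.304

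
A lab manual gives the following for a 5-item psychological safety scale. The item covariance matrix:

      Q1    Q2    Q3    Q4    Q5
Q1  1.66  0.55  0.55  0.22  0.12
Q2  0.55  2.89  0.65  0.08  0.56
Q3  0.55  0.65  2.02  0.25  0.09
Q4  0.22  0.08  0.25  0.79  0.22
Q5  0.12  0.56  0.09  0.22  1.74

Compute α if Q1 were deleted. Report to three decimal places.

α = 0.443

Remaining items: Q2, Q3, Q4, Q5 (k = 4).
Σσ²ᵢ = 2.89 + 2.02 + 0.79 + 1.74 = 7.44
total variance = 7.44 + 2 × 1.85 = 11.14
α (item deleted) = (4/3)·(1 − 7.44/11.14) = 0.443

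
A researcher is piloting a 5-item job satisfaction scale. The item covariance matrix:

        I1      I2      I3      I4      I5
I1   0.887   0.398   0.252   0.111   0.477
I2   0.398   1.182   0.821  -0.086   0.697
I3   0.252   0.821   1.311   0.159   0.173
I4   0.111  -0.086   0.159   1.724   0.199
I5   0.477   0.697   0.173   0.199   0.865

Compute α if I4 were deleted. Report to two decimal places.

α = 0.76

Remaining items: I1, I2, I3, I5 (k = 4).
Σσᵢ² = 0.887 + 1.182 + 1.311 + 0.865 = 4.245
Var(T) = 4.245 + 2 × 2.818 = 9.881
α (item deleted) = (4/3)·(1 − 4.245/9.881) = 0.76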